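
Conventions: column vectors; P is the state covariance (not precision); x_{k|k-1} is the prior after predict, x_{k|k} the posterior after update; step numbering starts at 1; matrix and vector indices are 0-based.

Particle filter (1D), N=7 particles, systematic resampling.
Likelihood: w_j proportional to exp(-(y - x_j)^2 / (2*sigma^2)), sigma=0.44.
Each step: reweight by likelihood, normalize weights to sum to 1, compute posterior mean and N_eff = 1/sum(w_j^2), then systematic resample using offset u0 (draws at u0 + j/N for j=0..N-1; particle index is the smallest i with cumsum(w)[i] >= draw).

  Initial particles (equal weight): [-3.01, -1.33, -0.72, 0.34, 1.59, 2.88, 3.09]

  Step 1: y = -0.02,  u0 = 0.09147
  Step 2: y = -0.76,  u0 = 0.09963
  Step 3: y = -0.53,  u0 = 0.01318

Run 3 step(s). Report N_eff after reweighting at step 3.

N_eff = 6.2896

step 1: w=[0.0000, 0.0118, 0.2791, 0.7079, 0.0012, 0.0000, 0.0000]  mean=0.0260  Neff=1.7266  idx=[2, 2, 3, 3, 3, 3, 3]
step 2: w=[0.4503, 0.4503, 0.0199, 0.0199, 0.0199, 0.0199, 0.0199]  mean=-0.6147  Neff=2.4536  idx=[0, 0, 0, 1, 1, 1, 4]
step 3: w=[0.1625, 0.1625, 0.1625, 0.1625, 0.1625, 0.1625, 0.0253]  mean=-0.6932  Neff=6.2896  idx=[0, 0, 1, 2, 3, 4, 5]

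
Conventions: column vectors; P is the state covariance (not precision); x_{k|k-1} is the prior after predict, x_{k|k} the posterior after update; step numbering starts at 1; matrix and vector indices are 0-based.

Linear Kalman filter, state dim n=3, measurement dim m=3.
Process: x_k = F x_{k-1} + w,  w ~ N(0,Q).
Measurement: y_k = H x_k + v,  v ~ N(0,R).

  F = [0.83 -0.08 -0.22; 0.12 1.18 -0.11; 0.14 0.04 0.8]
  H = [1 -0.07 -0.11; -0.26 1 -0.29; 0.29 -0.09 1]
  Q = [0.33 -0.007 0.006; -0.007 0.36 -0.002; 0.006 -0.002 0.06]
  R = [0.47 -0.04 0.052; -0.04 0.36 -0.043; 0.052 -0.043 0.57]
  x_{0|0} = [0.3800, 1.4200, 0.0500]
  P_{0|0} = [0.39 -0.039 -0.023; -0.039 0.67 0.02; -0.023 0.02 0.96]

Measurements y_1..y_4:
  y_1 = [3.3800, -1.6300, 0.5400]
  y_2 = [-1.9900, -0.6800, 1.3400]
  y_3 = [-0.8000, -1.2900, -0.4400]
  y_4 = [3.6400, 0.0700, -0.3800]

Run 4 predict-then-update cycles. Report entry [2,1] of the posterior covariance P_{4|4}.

step 1: x^-=[0.1908, 1.7157, 0.1500]  P^-=[0.6637 -0.0483 -0.1367; -0.0483 1.2945 -0.0380; -0.1367 -0.0380 0.6788]  S=[1.1845 -0.2916 0.0533; -0.2916 1.7830 -0.4135; 0.0533 -0.4135 1.2452]  K=[0.5742 -0.0024 0.0229; 0.0726 0.7790 0.1203; -0.2057 -0.0257 0.5163]  nu=[3.3258, -3.2526, 0.4891]  x^+=[2.1197, -0.5178, -0.1981]  P^+=[0.2702 0.0361 -0.0321; 0.0361 0.2978 0.0551; -0.0321 0.0551 0.2990]
step 2: x^-=[1.8444, -0.3349, 0.1176]  P^-=[0.5414 0.0240 -0.0397; 0.0240 0.7789 0.0457; -0.0397 0.0457 0.2539]  S=[1.0243 -0.1964 0.1422; -0.1964 1.1519 -0.1595; 0.1422 -0.1595 0.8432]  K=[0.5253 0.0050 0.0489; 0.0838 0.6867 0.0950; -0.1096 0.0079 0.3025]  nu=[-3.8449, 0.1685, 0.6574]  x^+=[-0.1423, -0.4790, 0.7392]  P^+=[0.2505 0.0397 -0.0141; 0.0397 0.2620 0.0411; -0.0141 0.0411 0.1742]
step 3: x^-=[-0.2424, -0.6636, 0.5523]  P^-=[0.5140 0.0273 -0.0074; 0.0273 0.7315 0.0435; -0.0074 0.0435 0.1767]  S=[0.9882 -0.1933 0.1734; -0.1933 1.1006 -0.1431; 0.1734 -0.1431 0.7823]  K=[0.5081 0.0032 0.0659; 0.0878 0.6733 0.0852; -0.0691 0.0132 0.2359]  nu=[-0.5433, -0.5293, -0.9817]  x^+=[-0.5848, -1.1513, 0.3513]  P^+=[0.2446 0.0406 -0.0034; 0.0406 0.2560 0.0355; -0.0034 0.0355 0.1345]
step 4: x^-=[-0.4705, -1.4673, 0.1531]  P^-=[0.5037 0.0273 0.0061; 0.0273 0.7240 0.0423; 0.0061 0.0423 0.1532]  S=[0.9746 -0.1944 0.1861; -0.1944 1.0931 -0.1407; 0.1861 -0.1407 0.7659]  K=[0.5004 0.0021 0.0742; 0.0894 0.6711 0.0821; -0.0518 0.0148 0.2127]  nu=[4.0247, 1.4594, -0.5287]  x^+=[1.5074, -0.1716, -0.1462]  P^+=[0.2420 0.0410 0.0017; 0.0410 0.2549 0.0336; 0.0017 0.0336 0.1204]

P_post[2,1] = 0.0336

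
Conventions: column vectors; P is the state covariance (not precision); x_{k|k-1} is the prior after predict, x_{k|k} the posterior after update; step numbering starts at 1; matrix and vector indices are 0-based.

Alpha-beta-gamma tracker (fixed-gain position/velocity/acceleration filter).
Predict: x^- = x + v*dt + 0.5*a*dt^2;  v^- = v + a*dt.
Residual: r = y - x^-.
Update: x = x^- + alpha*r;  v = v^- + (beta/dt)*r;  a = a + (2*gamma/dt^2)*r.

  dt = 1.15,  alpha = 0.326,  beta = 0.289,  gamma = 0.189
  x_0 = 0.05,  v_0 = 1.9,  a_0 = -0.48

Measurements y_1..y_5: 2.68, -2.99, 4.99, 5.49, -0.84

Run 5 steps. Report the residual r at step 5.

step 1: x_pred=1.9176  r=0.7624  x^+=2.1661  v^+=1.5396  a^+=-0.2621
step 2: x_pred=3.7634  r=-6.7534  x^+=1.5618  v^+=-0.4590  a^+=-2.1924
step 3: x_pred=-0.4157  r=5.4057  x^+=1.3465  v^+=-1.6217  a^+=-0.6473
step 4: x_pred=-0.9464  r=6.4364  x^+=1.1519  v^+=-0.7486  a^+=1.1924
step 5: x_pred=1.0795  r=-1.9195  x^+=0.4537  v^+=0.1403  a^+=0.6438

resid = -1.9195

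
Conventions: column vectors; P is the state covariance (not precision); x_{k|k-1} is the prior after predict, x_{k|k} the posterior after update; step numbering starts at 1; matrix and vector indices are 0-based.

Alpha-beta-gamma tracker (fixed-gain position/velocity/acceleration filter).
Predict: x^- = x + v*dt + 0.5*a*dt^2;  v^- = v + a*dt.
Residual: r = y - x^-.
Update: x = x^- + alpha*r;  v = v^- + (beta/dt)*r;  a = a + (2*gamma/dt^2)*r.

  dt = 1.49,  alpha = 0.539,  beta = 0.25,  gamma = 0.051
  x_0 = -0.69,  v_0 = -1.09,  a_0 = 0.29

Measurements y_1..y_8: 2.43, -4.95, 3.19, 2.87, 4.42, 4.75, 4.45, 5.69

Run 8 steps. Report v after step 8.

step 1: x_pred=-1.9922  r=4.4222  x^+=0.3914  v^+=0.0841  a^+=0.4932
step 2: x_pred=1.0641  r=-6.0141  x^+=-2.1775  v^+=-0.1902  a^+=0.2169
step 3: x_pred=-2.2201  r=5.4101  x^+=0.6959  v^+=1.0407  a^+=0.4654
step 4: x_pred=2.7632  r=0.1068  x^+=2.8208  v^+=1.7521  a^+=0.4703
step 5: x_pred=5.9535  r=-1.5335  x^+=5.1269  v^+=2.1956  a^+=0.3999
step 6: x_pred=8.8422  r=-4.0922  x^+=6.6365  v^+=2.1048  a^+=0.2119
step 7: x_pred=10.0078  r=-5.5578  x^+=7.0122  v^+=1.4879  a^+=-0.0435
step 8: x_pred=9.1809  r=-3.4909  x^+=7.2993  v^+=0.8374  a^+=-0.2039

v_post = 0.8374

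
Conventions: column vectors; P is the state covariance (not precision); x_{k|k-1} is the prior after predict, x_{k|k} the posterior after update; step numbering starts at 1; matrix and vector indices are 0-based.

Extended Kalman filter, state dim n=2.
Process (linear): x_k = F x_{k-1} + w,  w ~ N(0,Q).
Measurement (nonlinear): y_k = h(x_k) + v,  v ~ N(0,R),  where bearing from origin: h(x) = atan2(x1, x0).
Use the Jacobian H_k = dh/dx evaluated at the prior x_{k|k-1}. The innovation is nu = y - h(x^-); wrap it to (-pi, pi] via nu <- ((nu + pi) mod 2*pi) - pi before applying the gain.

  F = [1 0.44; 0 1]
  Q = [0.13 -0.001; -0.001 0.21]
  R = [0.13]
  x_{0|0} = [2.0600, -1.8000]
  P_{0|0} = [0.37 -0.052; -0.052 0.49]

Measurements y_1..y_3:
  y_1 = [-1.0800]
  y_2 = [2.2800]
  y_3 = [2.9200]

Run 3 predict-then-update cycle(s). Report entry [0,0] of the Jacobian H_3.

step 1: x^-=[1.2680, -1.8000]  P^-=[0.5491 0.1626; 0.1626 0.7000]  H_jac=[0.3713 0.2616]  S=[0.2852]  K=[0.8641; 0.8537]  nu=[-0.1229]  x^+=[1.1618, -1.9049]  P^+=[0.3362 -0.0478; -0.0478 0.4921]
step 2: x^-=[0.3236, -1.9049]  P^-=[0.5194 0.1678; 0.1678 0.7021]  H_jac=[0.5102 0.0867]  S=[0.2853]  K=[0.9798; 0.5133]  nu=[-2.6007]  x^+=[-2.2244, -3.2399]  P^+=[0.2455 0.0243; 0.0243 0.6270]
step 3: x^-=[-3.6500, -3.2399]  P^-=[0.5182 0.2991; 0.2991 0.8370]  H_jac=[0.1360 -0.1532]  S=[0.1468]  K=[0.1680; -0.5966]  nu=[-0.9475]  x^+=[-3.8091, -2.6745]  P^+=[0.5141 0.3138; 0.3138 0.7847]

H_jac[0,0] = 0.1360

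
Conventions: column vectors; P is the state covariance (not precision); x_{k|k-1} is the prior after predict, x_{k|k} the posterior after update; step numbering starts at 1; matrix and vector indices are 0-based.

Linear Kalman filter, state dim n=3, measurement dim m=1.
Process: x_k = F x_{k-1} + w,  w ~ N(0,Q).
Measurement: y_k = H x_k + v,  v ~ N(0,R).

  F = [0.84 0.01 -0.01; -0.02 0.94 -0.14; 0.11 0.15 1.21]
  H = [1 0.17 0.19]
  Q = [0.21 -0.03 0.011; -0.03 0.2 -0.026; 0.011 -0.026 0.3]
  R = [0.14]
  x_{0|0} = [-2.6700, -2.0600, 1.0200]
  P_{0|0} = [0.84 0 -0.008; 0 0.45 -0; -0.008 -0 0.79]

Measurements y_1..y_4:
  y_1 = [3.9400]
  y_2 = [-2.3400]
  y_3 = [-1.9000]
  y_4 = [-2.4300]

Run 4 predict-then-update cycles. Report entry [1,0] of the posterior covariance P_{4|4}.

P_post[1,0] = -0.0101

step 1: x^-=[-2.2736, -2.0258, 0.6315]  P^-=[0.8030 -0.0378 0.0716; -0.0378 0.6134 -0.0979; 0.0716 -0.0979 1.4748]  S=[1.0220]  K=[0.7927; 0.0468; 0.3280]  nu=[6.4380]  x^+=[2.8300, -1.7244, 2.7430]  P^+=[0.1607 -0.0758 -0.1941; -0.0758 0.6112 -0.1136; -0.1941 -0.1136 1.3649]
step 2: x^-=[2.3325, -2.0616, 3.3717]  P^-=[0.3256 -0.0608 -0.1976; -0.0608 0.7985 -0.2981; -0.1976 -0.2981 2.2186]  S=[0.4537]  K=[0.6121; 0.0403; 0.3817]  nu=[-4.9627]  x^+=[-0.7051, -2.2613, 1.4773]  P^+=[0.1556 -0.0720 -0.3037; -0.0720 0.7978 -0.3051; -0.3037 -0.3051 2.1525]
step 3: x^-=[-0.6296, -2.3184, 1.3708]  P^-=[0.3241 -0.0400 -0.3202; -0.0400 1.0285 -0.6143; -0.3202 -0.6143 3.2773]  S=[0.4371]  K=[0.5866; 0.0414; 0.4532]  nu=[-1.1367]  x^+=[-1.2964, -2.3655, 0.8557]  P^+=[0.1736 -0.0506 -0.4364; -0.0506 1.0277 -0.6225; -0.4364 -0.6225 3.1875]
step 4: x^-=[-1.1212, -2.3174, 0.5380]  P^-=[0.3395 -0.0008 -0.4661; -0.0008 1.3339 -1.1042; -0.4661 -1.1042 4.6483]  S=[0.4372]  K=[0.5738; 0.0370; 0.5247]  nu=[-1.0171]  x^+=[-1.7048, -2.3550, 0.0043]  P^+=[0.1956 -0.0101 -0.5977; -0.0101 1.3333 -1.1127; -0.5977 -1.1127 4.5279]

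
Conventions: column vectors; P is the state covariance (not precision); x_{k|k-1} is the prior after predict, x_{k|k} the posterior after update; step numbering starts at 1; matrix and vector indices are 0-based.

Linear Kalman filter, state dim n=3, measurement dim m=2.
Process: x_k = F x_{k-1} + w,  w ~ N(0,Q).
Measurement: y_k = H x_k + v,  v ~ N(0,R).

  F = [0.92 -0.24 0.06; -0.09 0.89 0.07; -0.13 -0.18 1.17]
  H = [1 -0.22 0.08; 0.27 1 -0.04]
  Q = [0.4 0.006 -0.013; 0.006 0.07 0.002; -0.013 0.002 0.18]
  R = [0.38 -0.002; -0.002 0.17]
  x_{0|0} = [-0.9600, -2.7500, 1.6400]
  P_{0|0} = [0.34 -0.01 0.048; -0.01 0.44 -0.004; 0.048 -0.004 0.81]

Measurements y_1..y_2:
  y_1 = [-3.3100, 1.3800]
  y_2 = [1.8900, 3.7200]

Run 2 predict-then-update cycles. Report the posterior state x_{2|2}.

x_post = [0.9028, 2.1892, 3.1468]

step 1: x^-=[-0.1248, -2.2463, 2.5386]  P^-=[0.7259 -0.1185 0.0760; -0.1185 0.4257 -0.0068; 0.0760 -0.0068 1.2954]  S=[1.1993 -0.0172; -0.0172 0.5857]  K=[0.6341 0.1459; -0.1677 0.6679; 0.1502 -0.0606]  nu=[-3.8825, 3.7615]  x^+=[-2.0382, 0.9170, 1.7277]  P^+=[0.2343 -0.0411 -0.0333; -0.0411 0.1269 0.0490; -0.0333 0.0490 1.2659]
step 2: x^-=[-1.9916, 1.1205, 2.1213]  P^-=[0.6232 -0.0699 0.0090; -0.0699 0.1917 0.1464; 0.0090 0.1464 1.9085]  S=[1.0518 0.0651; 0.0651 0.3606]  K=[0.5977 0.1640; -0.1255 0.4858; 0.1119 0.1809]  nu=[3.9584, 3.2220]  x^+=[0.9028, 2.1892, 3.1468]  P^+=[0.2250 -0.0373 -0.0803; -0.0373 0.0980 0.1274; -0.0803 0.1274 1.8810]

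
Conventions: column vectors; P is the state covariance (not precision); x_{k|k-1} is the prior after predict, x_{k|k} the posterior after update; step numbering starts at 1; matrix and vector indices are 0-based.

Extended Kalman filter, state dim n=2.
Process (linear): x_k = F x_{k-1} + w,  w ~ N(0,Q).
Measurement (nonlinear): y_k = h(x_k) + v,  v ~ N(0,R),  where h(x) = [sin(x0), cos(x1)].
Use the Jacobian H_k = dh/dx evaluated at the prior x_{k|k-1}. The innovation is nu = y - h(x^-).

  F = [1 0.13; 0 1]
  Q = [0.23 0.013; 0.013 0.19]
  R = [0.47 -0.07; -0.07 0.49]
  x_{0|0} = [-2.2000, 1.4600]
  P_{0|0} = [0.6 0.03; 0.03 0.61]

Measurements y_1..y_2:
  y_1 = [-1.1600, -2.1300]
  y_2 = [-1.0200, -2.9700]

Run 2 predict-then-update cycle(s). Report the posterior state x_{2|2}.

x_post = [-1.3691, 3.3644]

step 1: x^-=[-2.0102, 1.4600]  P^-=[0.8481 0.1223; 0.1223 0.8000]  H_jac=[-0.4254 0.0000; 0.0000 -0.9939]  S=[0.6235 -0.0183; -0.0183 1.2802]  K=[-0.5817 -0.1033; -0.1017 -0.6225]  nu=[-0.2550, -2.2406]  x^+=[-1.6305, 2.8807]  P^+=[0.6257 0.0099; 0.0099 0.2998]
step 2: x^-=[-1.2560, 2.8807]  P^-=[0.8633 0.0619; 0.0619 0.4898]  H_jac=[0.3096 0.0000; 0.0000 -0.2579]  S=[0.5528 -0.0749; -0.0749 0.5226]  K=[0.4889 0.0396; 0.0019 -0.2414]  nu=[-0.0691, -2.0038]  x^+=[-1.3691, 3.3644]  P^+=[0.7333 0.0575; 0.0575 0.4592]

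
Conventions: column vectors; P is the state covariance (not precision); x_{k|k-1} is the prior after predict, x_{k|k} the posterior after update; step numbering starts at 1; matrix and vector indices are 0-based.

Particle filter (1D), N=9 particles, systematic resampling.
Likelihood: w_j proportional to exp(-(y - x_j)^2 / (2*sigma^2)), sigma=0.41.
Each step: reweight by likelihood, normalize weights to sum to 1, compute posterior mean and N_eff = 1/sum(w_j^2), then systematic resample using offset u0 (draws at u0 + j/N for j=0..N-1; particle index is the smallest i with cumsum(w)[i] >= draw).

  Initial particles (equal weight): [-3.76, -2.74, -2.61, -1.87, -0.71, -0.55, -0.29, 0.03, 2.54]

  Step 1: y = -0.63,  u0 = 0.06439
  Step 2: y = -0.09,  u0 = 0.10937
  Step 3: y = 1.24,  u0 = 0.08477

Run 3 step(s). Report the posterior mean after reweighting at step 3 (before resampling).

step 1: w=[0.0000, 0.0000, 0.0000, 0.0035, 0.3320, 0.3320, 0.2399, 0.0926, 0.0000]  mean=-0.4916  Neff=3.4894  idx=[4, 4, 4, 5, 5, 5, 6, 6, 7]
step 2: w=[0.0603, 0.0603, 0.0603, 0.1008, 0.1008, 0.1008, 0.1679, 0.1679, 0.1812]  mean=-0.3866  Neff=7.6607  idx=[1, 3, 4, 5, 6, 7, 7, 8, 8]
step 3: w=[0.0004, 0.0025, 0.0025, 0.0025, 0.0329, 0.0329, 0.0329, 0.4466, 0.4466]  mean=-0.0063  Neff=2.4861  idx=[6, 7, 7, 7, 7, 8, 8, 8, 8]

post_mean = -0.0063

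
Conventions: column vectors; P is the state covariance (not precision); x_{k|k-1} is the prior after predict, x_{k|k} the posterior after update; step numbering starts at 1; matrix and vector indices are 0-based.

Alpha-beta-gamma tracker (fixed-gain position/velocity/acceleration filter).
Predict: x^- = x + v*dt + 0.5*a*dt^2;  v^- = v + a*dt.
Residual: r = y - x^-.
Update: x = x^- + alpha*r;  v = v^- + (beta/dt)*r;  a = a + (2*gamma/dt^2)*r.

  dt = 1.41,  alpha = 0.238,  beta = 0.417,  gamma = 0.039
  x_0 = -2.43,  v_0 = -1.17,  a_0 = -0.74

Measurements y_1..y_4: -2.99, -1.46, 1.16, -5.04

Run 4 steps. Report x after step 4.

step 1: x_pred=-4.8153  r=1.8253  x^+=-4.3809  v^+=-1.6736  a^+=-0.6684
step 2: x_pred=-7.4050  r=5.9450  x^+=-5.9901  v^+=-0.8578  a^+=-0.4351
step 3: x_pred=-7.6322  r=8.7922  x^+=-5.5396  v^+=1.1289  a^+=-0.0902
step 4: x_pred=-4.0375  r=-1.0025  x^+=-4.2761  v^+=0.7052  a^+=-0.1295

x_post = -4.2761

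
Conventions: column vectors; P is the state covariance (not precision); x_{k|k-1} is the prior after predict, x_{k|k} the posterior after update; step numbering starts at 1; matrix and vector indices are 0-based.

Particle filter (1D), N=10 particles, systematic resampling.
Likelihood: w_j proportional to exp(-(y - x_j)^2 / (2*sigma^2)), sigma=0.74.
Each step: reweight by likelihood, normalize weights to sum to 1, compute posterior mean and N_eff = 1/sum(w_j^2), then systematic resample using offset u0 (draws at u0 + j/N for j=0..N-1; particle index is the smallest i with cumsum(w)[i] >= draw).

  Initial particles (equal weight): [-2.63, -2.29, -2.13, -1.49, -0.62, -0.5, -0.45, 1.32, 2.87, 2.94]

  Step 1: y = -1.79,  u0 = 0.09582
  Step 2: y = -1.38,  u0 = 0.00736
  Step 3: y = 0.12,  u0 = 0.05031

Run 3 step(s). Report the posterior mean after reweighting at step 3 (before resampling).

step 1: w=[0.1367, 0.2072, 0.2342, 0.2398, 0.0746, 0.0570, 0.0505, 0.0000, 0.0000, 0.0000]  mean=-1.7875  Neff=5.3957  idx=[0, 1, 1, 2, 2, 3, 3, 3, 5, 6]
step 2: w=[0.0382, 0.0746, 0.0746, 0.0951, 0.0951, 0.1572, 0.1572, 0.1572, 0.0784, 0.0722]  mean=-1.6220  Neff=8.6039  idx=[0, 1, 3, 4, 5, 5, 6, 7, 7, 8]
step 3: w=[0.0008, 0.0042, 0.0082, 0.0082, 0.0782, 0.0782, 0.0782, 0.0782, 0.0782, 0.5874]  mean=-0.9233  Neff=2.6612  idx=[4, 5, 6, 8, 9, 9, 9, 9, 9, 9]

post_mean = -0.9233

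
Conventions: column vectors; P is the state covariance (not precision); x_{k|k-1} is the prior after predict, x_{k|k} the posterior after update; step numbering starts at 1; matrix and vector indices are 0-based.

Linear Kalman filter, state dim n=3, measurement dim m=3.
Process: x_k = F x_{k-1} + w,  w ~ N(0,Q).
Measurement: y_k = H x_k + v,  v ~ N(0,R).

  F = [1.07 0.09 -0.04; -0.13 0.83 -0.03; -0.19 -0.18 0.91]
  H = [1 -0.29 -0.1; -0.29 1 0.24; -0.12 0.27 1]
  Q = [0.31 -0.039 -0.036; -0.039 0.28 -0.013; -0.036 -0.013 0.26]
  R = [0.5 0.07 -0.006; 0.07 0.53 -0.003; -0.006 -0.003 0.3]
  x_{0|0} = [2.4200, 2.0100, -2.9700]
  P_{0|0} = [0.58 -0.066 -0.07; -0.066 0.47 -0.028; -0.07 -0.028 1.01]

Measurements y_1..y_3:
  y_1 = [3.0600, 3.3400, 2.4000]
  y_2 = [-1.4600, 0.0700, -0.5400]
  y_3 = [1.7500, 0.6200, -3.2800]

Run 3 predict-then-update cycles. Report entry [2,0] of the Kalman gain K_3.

K[2,0] = -0.0129

step 1: x^-=[2.8891, 1.4428, -3.5243]  P^-=[0.9729 -0.1383 -0.2556; -0.1383 0.6296 -0.1010; -0.2556 -0.1010 1.1614]  S=[1.6630 -0.6242 -0.5570; -0.6242 1.3756 0.4809; -0.5570 0.4809 1.5371]  K=[0.5867 -0.0732 -0.0311; -0.0406 0.4901 -0.1124; 0.0295 -0.0811 0.7939]  nu=[0.2369, 3.5809, 5.8814]  x^+=[2.5833, 2.5271, 0.8616]  P^+=[0.3156 0.0939 -0.0001; 0.0939 0.3103 -0.1074; -0.0001 -0.1074 0.2672]
step 2: x^-=[2.9571, 1.7359, -0.1617]  P^-=[0.6932 0.0268 -0.1443; 0.0268 0.4844 -0.1532; -0.1443 -0.1532 0.5444]  S=[1.2438 -0.2684 -0.2708; -0.2684 1.0351 0.1601; -0.2708 0.1601 0.8399]  K=[0.5342 -0.0509 -0.0803; -0.0096 0.4407 -0.1176; -0.0034 -0.0803 0.6338]  nu=[-3.9299, -0.7695, -0.4921]  x^+=[0.9364, 1.4925, -0.3986]  P^+=[0.2910 0.0997 -0.0191; 0.0997 0.2866 -0.1020; -0.0191 -0.1020 0.2156]
step 3: x^-=[1.1522, 1.1290, -0.8093]  P^-=[0.6674 0.0337 -0.1564; 0.0337 0.4660 -0.1433; -0.1564 -0.1433 0.5052]  S=[1.2151 -0.2520 -0.2757; -0.2520 1.0146 0.1579; -0.2757 0.1579 0.8067]  K=[0.5225 -0.0502 -0.0935; -0.0080 0.4314 -0.1139; -0.0129 -0.0755 0.6119]  nu=[0.8443, 0.0193, -2.6373]  x^+=[1.8389, 1.4309, -2.4353]  P^+=[0.2845 0.0984 -0.0235; 0.0984 0.2808 -0.0994; -0.0235 -0.0994 0.2079]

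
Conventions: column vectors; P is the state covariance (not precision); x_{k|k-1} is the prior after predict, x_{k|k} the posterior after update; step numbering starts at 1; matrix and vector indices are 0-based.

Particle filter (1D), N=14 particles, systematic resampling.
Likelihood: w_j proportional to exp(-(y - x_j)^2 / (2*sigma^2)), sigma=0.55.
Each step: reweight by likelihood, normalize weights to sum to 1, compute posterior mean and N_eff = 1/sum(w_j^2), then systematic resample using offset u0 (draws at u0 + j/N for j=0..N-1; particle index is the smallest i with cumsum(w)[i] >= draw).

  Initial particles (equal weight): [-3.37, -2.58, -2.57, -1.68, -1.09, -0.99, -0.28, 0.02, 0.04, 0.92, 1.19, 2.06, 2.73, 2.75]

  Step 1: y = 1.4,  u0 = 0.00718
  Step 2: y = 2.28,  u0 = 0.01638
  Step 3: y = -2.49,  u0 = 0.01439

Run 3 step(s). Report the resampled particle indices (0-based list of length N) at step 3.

step 1: w=[0.0000, 0.0000, 0.0000, 0.0000, 0.0000, 0.0000, 0.0041, 0.0187, 0.0204, 0.2968, 0.4038, 0.2114, 0.0233, 0.0214]  mean=1.3116  Neff=3.3594  idx=[7, 9, 9, 9, 9, 10, 10, 10, 10, 10, 10, 11, 11, 11]
step 2: w=[0.0001, 0.0124, 0.0124, 0.0124, 0.0124, 0.0369, 0.0369, 0.0369, 0.0369, 0.0369, 0.0369, 0.2430, 0.2430, 0.2430]  mean=1.8107  Neff=5.3800  idx=[2, 6, 7, 9, 11, 11, 11, 12, 12, 12, 12, 13, 13, 13]
step 3: w=[0.8875, 0.0375, 0.0375, 0.0375, 0.0000, 0.0000, 0.0000, 0.0000, 0.0000, 0.0000, 0.0000, 0.0000, 0.0000, 0.0000]  mean=0.9504  Neff=1.2628  idx=[0, 0, 0, 0, 0, 0, 0, 0, 0, 0, 0, 0, 0, 2]

resampled_idx = [0, 0, 0, 0, 0, 0, 0, 0, 0, 0, 0, 0, 0, 2]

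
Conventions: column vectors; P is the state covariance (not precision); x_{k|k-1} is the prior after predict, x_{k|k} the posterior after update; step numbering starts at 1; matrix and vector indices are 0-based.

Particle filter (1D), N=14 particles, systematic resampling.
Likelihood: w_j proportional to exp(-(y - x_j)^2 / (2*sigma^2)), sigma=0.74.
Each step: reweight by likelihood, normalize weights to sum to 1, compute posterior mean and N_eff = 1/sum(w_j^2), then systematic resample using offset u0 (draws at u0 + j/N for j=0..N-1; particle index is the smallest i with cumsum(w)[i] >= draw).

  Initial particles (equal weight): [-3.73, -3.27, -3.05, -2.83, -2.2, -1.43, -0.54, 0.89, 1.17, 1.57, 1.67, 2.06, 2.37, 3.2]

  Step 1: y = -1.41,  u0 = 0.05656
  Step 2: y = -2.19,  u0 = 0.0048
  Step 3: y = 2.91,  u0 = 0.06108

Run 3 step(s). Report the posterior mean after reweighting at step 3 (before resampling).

post_mean = -1.4312

step 1: w=[0.0031, 0.0179, 0.0362, 0.0669, 0.2385, 0.4216, 0.2113, 0.0034, 0.0010, 0.0001, 0.0001, 0.0000, 0.0000, 0.0000]  mean=-1.6070  Neff=3.5042  idx=[2, 4, 4, 4, 4, 5, 5, 5, 5, 5, 5, 6, 6, 6]
step 2: w=[0.0613, 0.1205, 0.1205, 0.1205, 0.1205, 0.0711, 0.0711, 0.0711, 0.0711, 0.0711, 0.0711, 0.0100, 0.0100, 0.0100]  mean=-1.8737  Neff=10.8149  idx=[0, 1, 1, 2, 2, 3, 4, 4, 5, 6, 7, 8, 9, 10]
step 3: w=[0.0000, 0.0002, 0.0002, 0.0002, 0.0002, 0.0002, 0.0002, 0.0002, 0.1664, 0.1664, 0.1664, 0.1664, 0.1664, 0.1664]  mean=-1.4312  Neff=6.0182  idx=[8, 8, 9, 9, 10, 10, 10, 11, 11, 12, 12, 13, 13, 13]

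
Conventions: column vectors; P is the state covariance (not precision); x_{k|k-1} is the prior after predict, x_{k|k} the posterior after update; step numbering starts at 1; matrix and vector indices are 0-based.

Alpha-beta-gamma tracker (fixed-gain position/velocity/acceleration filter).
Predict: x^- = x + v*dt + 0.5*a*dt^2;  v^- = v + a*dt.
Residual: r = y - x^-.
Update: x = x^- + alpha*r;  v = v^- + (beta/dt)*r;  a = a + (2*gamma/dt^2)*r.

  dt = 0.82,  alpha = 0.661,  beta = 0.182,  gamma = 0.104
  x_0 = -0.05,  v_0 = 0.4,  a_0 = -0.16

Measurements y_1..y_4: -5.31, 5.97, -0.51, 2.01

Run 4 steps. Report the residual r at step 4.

step 1: x_pred=0.2242  r=-5.5342  x^+=-3.4339  v^+=-0.9595  a^+=-1.8720
step 2: x_pred=-4.8501  r=10.8201  x^+=2.3020  v^+=-0.0930  a^+=1.4751
step 3: x_pred=2.7217  r=-3.2317  x^+=0.5855  v^+=0.3993  a^+=0.4754
step 4: x_pred=1.0728  r=0.9372  x^+=1.6923  v^+=0.9972  a^+=0.7653

resid = 0.9372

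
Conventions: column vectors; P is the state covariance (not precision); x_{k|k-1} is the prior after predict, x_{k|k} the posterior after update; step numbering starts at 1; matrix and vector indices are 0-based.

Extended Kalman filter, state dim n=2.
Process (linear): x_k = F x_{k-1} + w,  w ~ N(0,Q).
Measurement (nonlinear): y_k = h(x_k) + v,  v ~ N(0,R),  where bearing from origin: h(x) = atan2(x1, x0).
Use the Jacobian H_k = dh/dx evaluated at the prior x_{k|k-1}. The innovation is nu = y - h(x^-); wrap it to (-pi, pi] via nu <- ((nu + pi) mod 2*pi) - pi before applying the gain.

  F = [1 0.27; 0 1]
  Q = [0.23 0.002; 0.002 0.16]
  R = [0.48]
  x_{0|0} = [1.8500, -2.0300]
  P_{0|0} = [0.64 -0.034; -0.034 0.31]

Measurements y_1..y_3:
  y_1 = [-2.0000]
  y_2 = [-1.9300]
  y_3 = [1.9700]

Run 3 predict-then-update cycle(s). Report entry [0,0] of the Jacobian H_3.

H_jac[0,0] = 0.4001

step 1: x^-=[1.3019, -2.0300]  P^-=[0.8742 0.0517; 0.0517 0.4700]  H_jac=[0.3490 0.2239]  S=[0.6181]  K=[0.5124; 0.1994]  nu=[-0.9995]  x^+=[0.7898, -2.2293]  P^+=[0.7120 -0.0115; -0.0115 0.4454]
step 2: x^-=[0.1879, -2.2293]  P^-=[0.9682 0.1108; 0.1108 0.6054]  H_jac=[0.4454 0.0375]  S=[0.6766]  K=[0.6435; 0.1065]  nu=[-0.4433]  x^+=[-0.0974, -2.2765]  P^+=[0.6880 0.0644; 0.0644 0.5977]
step 3: x^-=[-0.7120, -2.2765]  P^-=[0.9964 0.2278; 0.2278 0.7577]  H_jac=[0.4001 -0.1251]  S=[0.6286]  K=[0.5889; -0.0058]  nu=[-2.4393]  x^+=[-2.1485, -2.2623]  P^+=[0.7784 0.2300; 0.2300 0.7577]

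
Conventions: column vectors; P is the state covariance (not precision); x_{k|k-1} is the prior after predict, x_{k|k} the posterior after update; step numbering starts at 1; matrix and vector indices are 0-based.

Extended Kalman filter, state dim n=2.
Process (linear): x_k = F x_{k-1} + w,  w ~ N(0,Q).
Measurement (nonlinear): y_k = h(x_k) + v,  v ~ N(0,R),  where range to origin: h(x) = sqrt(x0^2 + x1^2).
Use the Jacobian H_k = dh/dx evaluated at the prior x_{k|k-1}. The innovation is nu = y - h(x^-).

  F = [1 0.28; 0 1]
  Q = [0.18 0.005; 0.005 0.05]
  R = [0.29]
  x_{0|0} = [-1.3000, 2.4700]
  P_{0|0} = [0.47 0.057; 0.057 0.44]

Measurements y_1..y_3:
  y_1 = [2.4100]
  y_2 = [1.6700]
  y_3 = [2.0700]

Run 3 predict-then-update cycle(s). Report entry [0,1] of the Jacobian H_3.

H_jac[0,1] = 0.9900

step 1: x^-=[-0.6084, 2.4700]  P^-=[0.7164 0.1852; 0.1852 0.4900]  H_jac=[-0.2392 0.9710]  S=[0.7069]  K=[0.0120; 0.6104]  nu=[-0.1338]  x^+=[-0.6100, 2.3883]  P^+=[0.7163 0.1800; 0.1800 0.2266]
step 2: x^-=[0.0587, 2.3883]  P^-=[1.0149 0.2485; 0.2485 0.2766]  H_jac=[0.0246 0.9997]  S=[0.5793]  K=[0.4719; 0.4879]  nu=[-0.7190]  x^+=[-0.2806, 2.0375]  P^+=[0.8859 0.1151; 0.1151 0.1387]
step 3: x^-=[0.2899, 2.0375]  P^-=[1.1412 0.1589; 0.1589 0.1887]  H_jac=[0.1409 0.9900]  S=[0.5420]  K=[0.5870; 0.3861]  nu=[0.0120]  x^+=[0.2970, 2.0421]  P^+=[0.9545 0.0361; 0.0361 0.1079]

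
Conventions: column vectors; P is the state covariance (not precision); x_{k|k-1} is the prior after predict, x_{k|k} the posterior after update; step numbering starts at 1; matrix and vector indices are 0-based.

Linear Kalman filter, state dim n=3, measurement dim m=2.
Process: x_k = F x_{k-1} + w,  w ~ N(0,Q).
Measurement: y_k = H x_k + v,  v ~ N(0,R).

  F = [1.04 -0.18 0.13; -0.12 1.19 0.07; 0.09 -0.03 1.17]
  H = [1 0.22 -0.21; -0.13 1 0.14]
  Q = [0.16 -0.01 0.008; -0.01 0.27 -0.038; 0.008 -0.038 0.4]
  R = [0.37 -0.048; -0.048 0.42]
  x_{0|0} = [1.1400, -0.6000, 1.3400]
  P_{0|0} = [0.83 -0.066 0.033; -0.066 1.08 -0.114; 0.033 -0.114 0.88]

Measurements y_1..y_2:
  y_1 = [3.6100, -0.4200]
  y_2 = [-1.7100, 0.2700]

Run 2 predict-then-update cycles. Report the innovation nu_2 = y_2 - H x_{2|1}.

step 1: x^-=[1.4678, -0.7570, 1.6884]  P^-=[1.1466 -0.4343 0.2935; -0.4343 1.8150 -0.1837; 0.2935 -0.1837 1.6276]  S=[1.3788 -0.1855; -0.1855 2.3371]  K=[0.6938 -0.1770; 0.1100 0.7985; -0.0647 -0.0025]  nu=[2.6633, 0.2914]  x^+=[3.2639, -0.2313, 1.5154]  P^+=[0.3642 -0.1101 0.3561; -0.1101 0.3408 -0.1787; 0.3561 -0.1787 1.6219]
step 2: x^-=[3.6331, -0.5609, 2.0737]  P^-=[0.7383 -0.2574 0.7717; -0.2574 0.7615 -0.2297; 0.7717 -0.2297 2.7116]  S=[0.8486 -0.1360; -0.1360 1.2216]  K=[0.5907 -0.1351; 0.0519 0.6302; 0.1886 0.0616]  nu=[-4.7842, 1.0129]  x^+=[0.6704, -0.1708, 1.2336]  P^+=[0.3982 -0.1298 0.6888; -0.1298 0.2830 -0.2688; 0.6888 -0.2688 2.6800]

innov = [-4.7842, 1.0129]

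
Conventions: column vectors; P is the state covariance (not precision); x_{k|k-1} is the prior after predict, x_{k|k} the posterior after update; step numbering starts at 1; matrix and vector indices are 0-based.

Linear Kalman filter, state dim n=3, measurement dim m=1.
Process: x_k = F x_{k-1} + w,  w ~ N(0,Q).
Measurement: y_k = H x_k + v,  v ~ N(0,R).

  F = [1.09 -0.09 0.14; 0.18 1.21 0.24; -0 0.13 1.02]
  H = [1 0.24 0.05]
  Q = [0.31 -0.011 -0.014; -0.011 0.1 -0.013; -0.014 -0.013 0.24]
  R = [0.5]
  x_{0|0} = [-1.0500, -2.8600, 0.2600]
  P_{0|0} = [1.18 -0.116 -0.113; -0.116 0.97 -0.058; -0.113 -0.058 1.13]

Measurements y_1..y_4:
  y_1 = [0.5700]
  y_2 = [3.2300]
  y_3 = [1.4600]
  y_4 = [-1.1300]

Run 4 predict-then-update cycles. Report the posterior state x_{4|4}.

step 1: x^-=[-0.8507, -3.5872, -0.1066]  P^-=[1.7317 -0.0392 -0.0018; -0.0392 1.5295 0.3194; -0.0018 0.3194 1.4167]  S=[2.3120]  K=[0.7449; 0.1487; 0.0630]  nu=[2.2870]  x^+=[0.8528, -3.2471, 0.0375]  P^+=[0.4488 -0.2953 -0.1103; -0.2953 1.4784 0.2977; -0.1103 0.2977 1.4075]
step 2: x^-=[1.2271, -3.7665, -0.3839]  P^-=[0.8996 -0.4090 -0.0167; -0.4090 2.3948 0.9136; -0.0167 0.9136 1.8083]  S=[1.3660]  K=[0.5861; 0.1548; 0.2145]  nu=[2.9261]  x^+=[2.9421, -3.3136, 0.2437]  P^+=[0.4304 -0.5329 -0.1884; -0.5329 2.3621 0.8683; -0.1884 0.8683 1.7454]
step 3: x^-=[3.5392, -3.4214, -0.1822]  P^-=[0.8998 -0.7451 -0.1413; -0.7451 3.9287 1.8375; -0.1413 1.8375 2.3261]  S=[1.3043]  K=[0.5474; 0.2221; 0.3190]  nu=[-1.2489]  x^+=[2.8555, -3.6988, -0.5805]  P^+=[0.5090 -0.9037 -0.3690; -0.9037 3.8644 1.7451; -0.3690 1.7451 2.1935]
step 4: x^-=[3.3641, -4.1009, -1.0730]  P^-=[1.0098 -1.2834 -0.4128; -1.2834 6.4888 3.2512; -0.4128 3.2512 3.0502]  S=[1.3119]  K=[0.5192; 0.3327; 0.3964]  nu=[-3.4563]  x^+=[1.5697, -5.2508, -2.4431]  P^+=[0.6561 -1.5100 -0.6828; -1.5100 6.3435 3.0782; -0.6828 3.0782 2.8440]

x_post = [1.5697, -5.2508, -2.4431]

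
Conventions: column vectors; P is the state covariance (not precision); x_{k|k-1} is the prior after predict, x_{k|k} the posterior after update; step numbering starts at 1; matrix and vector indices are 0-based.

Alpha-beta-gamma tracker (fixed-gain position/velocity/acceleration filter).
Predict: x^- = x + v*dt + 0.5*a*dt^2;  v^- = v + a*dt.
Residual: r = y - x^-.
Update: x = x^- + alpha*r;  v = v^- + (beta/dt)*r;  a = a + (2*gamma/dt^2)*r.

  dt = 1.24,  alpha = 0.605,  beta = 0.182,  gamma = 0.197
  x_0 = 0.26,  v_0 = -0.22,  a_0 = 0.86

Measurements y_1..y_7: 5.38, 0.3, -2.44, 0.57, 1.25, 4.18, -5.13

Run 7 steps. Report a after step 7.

step 1: x_pred=0.6484  r=4.7316  x^+=3.5110  v^+=1.5409  a^+=2.0724
step 2: x_pred=7.0150  r=-6.7150  x^+=2.9524  v^+=3.1251  a^+=0.3518
step 3: x_pred=7.0980  r=-9.5380  x^+=1.3275  v^+=2.1614  a^+=-2.0923
step 4: x_pred=2.3991  r=-1.8291  x^+=1.2925  v^+=-0.7015  a^+=-2.5610
step 5: x_pred=-1.5462  r=2.7962  x^+=0.1455  v^+=-3.4667  a^+=-1.8445
step 6: x_pred=-5.5712  r=9.7512  x^+=0.3283  v^+=-4.3226  a^+=0.6542
step 7: x_pred=-4.5288  r=-0.6012  x^+=-4.8925  v^+=-3.5996  a^+=0.5002

a_post = 0.5002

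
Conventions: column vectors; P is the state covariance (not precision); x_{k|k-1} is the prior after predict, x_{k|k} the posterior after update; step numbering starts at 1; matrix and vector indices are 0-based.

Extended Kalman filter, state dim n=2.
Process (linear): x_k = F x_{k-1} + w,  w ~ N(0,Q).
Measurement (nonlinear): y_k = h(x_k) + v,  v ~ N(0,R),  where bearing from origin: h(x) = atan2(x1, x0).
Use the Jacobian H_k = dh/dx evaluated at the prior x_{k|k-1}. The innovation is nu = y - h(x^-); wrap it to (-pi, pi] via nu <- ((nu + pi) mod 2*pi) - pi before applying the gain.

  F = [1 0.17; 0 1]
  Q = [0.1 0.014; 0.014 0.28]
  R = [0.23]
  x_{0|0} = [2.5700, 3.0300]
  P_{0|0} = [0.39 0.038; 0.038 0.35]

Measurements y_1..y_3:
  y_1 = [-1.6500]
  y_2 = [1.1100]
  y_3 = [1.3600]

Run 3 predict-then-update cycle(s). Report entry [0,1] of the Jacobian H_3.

H_jac[0,1] = 0.1691

step 1: x^-=[3.0851, 3.0300]  P^-=[0.5130 0.1115; 0.1115 0.6300]  H_jac=[-0.1620 0.1650]  S=[0.2547]  K=[-0.2542; 0.3372]  nu=[-2.4264]  x^+=[3.7019, 2.2118]  P^+=[0.4966 0.1333; 0.1333 0.6010]
step 2: x^-=[4.0779, 2.2118]  P^-=[0.6593 0.2495; 0.2495 0.8810]  H_jac=[-0.1028 0.1895]  S=[0.2589]  K=[-0.0791; 0.5458]  nu=[0.6130]  x^+=[4.0294, 2.5464]  P^+=[0.6577 0.2607; 0.2607 0.8039]
step 3: x^-=[4.4623, 2.5464]  P^-=[0.8695 0.4114; 0.4114 1.0839]  H_jac=[-0.0965 0.1691]  S=[0.2557]  K=[-0.0561; 0.5615]  nu=[0.8414]  x^+=[4.4151, 3.0189]  P^+=[0.8687 0.4194; 0.4194 1.0033]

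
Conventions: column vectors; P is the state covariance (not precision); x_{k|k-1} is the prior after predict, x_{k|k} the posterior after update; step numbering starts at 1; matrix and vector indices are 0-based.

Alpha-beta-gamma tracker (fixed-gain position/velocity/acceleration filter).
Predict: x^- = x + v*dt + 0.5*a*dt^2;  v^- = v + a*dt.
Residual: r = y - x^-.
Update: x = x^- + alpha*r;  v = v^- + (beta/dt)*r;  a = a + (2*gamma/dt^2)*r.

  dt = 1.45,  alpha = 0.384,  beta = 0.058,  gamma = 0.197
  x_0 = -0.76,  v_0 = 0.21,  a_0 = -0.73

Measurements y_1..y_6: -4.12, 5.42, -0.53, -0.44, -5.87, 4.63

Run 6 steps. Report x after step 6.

x_post = 3.7863

step 1: x_pred=-1.2229  r=-2.8971  x^+=-2.3354  v^+=-0.9644  a^+=-1.2729
step 2: x_pred=-5.0719  r=10.4919  x^+=-1.0430  v^+=-2.3904  a^+=0.6932
step 3: x_pred=-3.7803  r=3.2503  x^+=-2.5322  v^+=-1.2552  a^+=1.3023
step 4: x_pred=-2.9832  r=2.5432  x^+=-2.0066  v^+=0.7349  a^+=1.7789
step 5: x_pred=0.9291  r=-6.7991  x^+=-1.6818  v^+=3.0424  a^+=0.5048
step 6: x_pred=3.2604  r=1.3696  x^+=3.7863  v^+=3.8291  a^+=0.7615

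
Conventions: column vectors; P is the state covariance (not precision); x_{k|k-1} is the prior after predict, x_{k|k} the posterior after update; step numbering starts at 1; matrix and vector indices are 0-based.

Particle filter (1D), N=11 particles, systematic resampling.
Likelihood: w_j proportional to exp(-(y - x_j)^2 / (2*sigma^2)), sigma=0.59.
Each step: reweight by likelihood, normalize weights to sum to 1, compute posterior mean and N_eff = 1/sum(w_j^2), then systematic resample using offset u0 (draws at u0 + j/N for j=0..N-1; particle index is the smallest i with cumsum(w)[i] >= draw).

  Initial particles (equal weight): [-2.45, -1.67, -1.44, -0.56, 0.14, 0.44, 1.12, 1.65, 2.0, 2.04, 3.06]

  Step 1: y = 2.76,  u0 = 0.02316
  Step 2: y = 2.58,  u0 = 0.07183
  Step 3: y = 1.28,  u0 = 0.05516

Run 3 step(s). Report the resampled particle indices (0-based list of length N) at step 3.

step 1: w=[0.0000, 0.0000, 0.0000, 0.0000, 0.0000, 0.0002, 0.0106, 0.0860, 0.2201, 0.2396, 0.4434]  mean=2.4398  Neff=3.2257  idx=[7, 8, 8, 8, 9, 9, 10, 10, 10, 10, 10]
step 2: w=[0.0410, 0.0875, 0.0875, 0.0875, 0.0934, 0.0934, 0.1019, 0.1019, 0.1019, 0.1019, 0.1019]  mean=2.5334  Neff=10.6319  idx=[1, 2, 3, 4, 5, 6, 7, 8, 9, 9, 10]
step 3: w=[0.2012, 0.2012, 0.2012, 0.1848, 0.1848, 0.0045, 0.0045, 0.0045, 0.0045, 0.0045, 0.0045]  mean=2.0432  Neff=5.2672  idx=[0, 0, 1, 1, 2, 2, 2, 3, 3, 4, 4]

resampled_idx = [0, 0, 1, 1, 2, 2, 2, 3, 3, 4, 4]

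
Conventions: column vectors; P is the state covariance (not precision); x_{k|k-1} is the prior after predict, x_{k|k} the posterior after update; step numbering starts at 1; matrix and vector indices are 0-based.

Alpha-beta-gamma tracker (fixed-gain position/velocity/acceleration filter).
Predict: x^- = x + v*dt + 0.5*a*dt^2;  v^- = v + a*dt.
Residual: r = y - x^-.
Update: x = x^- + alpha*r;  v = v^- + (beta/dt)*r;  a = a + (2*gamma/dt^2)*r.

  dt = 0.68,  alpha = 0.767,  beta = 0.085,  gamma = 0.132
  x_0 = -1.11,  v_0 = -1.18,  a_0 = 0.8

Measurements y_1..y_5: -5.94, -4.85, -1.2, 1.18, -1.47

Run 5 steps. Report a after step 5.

step 1: x_pred=-1.7274  r=-4.2126  x^+=-4.9585  v^+=-1.1626  a^+=-1.6051
step 2: x_pred=-6.1201  r=1.2701  x^+=-5.1459  v^+=-2.0953  a^+=-0.8799
step 3: x_pred=-6.7742  r=5.5742  x^+=-2.4988  v^+=-1.9969  a^+=2.3025
step 4: x_pred=-3.3243  r=4.5043  x^+=0.1305  v^+=0.1319  a^+=4.8742
step 5: x_pred=1.3471  r=-2.8171  x^+=-0.8136  v^+=3.0942  a^+=3.2658

a_post = 3.2658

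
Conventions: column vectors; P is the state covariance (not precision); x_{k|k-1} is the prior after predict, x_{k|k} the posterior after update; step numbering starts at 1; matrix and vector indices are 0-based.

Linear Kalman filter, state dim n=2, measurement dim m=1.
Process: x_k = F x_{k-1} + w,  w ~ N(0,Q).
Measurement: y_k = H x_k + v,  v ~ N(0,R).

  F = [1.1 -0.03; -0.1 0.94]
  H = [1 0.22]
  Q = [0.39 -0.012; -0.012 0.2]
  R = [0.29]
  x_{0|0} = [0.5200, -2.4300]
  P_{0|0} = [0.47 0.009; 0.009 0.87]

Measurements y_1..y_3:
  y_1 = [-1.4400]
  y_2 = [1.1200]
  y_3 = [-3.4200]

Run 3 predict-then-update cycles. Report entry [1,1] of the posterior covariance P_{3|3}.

P_post[1,1] = 1.2006

step 1: x^-=[0.6449, -2.3362]  P^-=[0.9589 -0.0789; -0.0789 0.9717]  S=[1.2612]  K=[0.7465; 0.1069]  nu=[-1.5709]  x^+=[-0.5279, -2.5042]  P^+=[0.2560 -0.1796; -0.1796 0.9573]
step 2: x^-=[-0.5055, -2.3012]  P^-=[0.7125 -0.2534; -0.2534 1.0822]  S=[0.9434]  K=[0.6962; -0.0162]  nu=[2.1318]  x^+=[0.9785, -2.3358]  P^+=[0.2553 -0.2427; -0.2427 1.0820]
step 3: x^-=[1.1465, -2.2935]  P^-=[0.7159 -0.3223; -0.3223 1.2042]  S=[0.9224]  K=[0.6993; -0.0622]  nu=[-4.0619]  x^+=[-1.6939, -2.0408]  P^+=[0.2649 -0.2822; -0.2822 1.2006]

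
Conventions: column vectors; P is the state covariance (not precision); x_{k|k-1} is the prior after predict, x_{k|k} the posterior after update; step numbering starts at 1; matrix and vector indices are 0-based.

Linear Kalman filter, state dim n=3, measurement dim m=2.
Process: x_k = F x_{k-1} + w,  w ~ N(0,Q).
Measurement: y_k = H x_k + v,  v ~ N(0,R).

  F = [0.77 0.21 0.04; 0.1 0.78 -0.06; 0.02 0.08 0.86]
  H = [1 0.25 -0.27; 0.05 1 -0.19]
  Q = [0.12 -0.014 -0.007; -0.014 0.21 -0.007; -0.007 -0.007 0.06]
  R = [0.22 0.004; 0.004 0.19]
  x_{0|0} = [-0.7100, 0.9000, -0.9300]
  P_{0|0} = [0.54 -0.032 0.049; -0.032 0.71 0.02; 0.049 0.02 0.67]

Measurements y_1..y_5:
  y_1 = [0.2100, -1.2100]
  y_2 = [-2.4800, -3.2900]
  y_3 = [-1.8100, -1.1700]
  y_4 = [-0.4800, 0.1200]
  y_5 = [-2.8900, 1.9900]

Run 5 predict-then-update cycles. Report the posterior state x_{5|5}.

step 1: x^-=[-0.3949, 0.6868, -0.7420]  P^-=[0.4656 0.1207 0.0703; 0.1207 0.6423 0.0205; 0.0703 0.0205 0.5646]  S=[0.7864 0.3182; 0.3182 0.8568]  K=[0.6408 -0.0855; 0.0545 0.7319; -0.0689 -0.0715]  nu=[0.2329, -2.0180]  x^+=[-0.0731, -0.7776, -0.6137]  P^+=[0.1712 -0.0009 0.1125; -0.0009 0.1556 0.0856; 0.1125 0.0856 0.5534]
step 2: x^-=[-0.2441, -0.5770, -0.5914]  P^-=[0.2374 0.0196 0.1076; 0.0196 0.2989 0.0411; 0.1076 0.0411 0.4860]  S=[0.4577 0.1005; 0.1005 0.4913]  K=[0.4826 -0.0762; 0.0539 0.5834; -0.0091 -0.0916]  nu=[-2.2513, -2.8131]  x^+=[-1.1164, -2.3395, -0.3134]  P^+=[0.1353 0.0017 0.1105; 0.0017 0.1240 0.0686; 0.1105 0.0686 0.4817]
step 3: x^-=[-1.3635, -1.9177, -0.4790]  P^-=[0.2150 0.0132 0.0997; 0.0132 0.2811 0.0312; 0.0997 0.0312 0.4303]  S=[0.4324 0.0903; 0.0903 0.4747]  K=[0.4585 -0.0766; 0.0545 0.5706; 0.0000 -0.0960]  nu=[-0.0964, 0.7248]  x^+=[-1.4632, -1.5093, -0.5486]  P^+=[0.1276 -0.0001 0.1002; -0.0001 0.1196 0.0577; 0.1002 0.0577 0.4260]
step 4: x^-=[-1.4656, -1.2907, -0.6218]  P^-=[0.2087 0.0112 0.0887; 0.0112 0.2790 0.0257; 0.0887 0.0257 0.3872]  S=[0.4287 0.0892; 0.0892 0.4731]  K=[0.4533 -0.0753; 0.0540 0.5703; -0.0031 -0.0913]  nu=[1.1403, 1.3658]  x^+=[-1.0515, -0.4502, -0.7500]  P^+=[0.1241 -0.0017 0.0897; -0.0017 0.1183 0.0510; 0.0897 0.0510 0.3832]
step 5: x^-=[-0.9342, -0.4113, -0.7021]  P^-=[0.2052 0.0101 0.0788; 0.0101 0.2785 0.0224; 0.0788 0.0224 0.3543]  S=[0.4280 0.0892; 0.0892 0.4728]  K=[0.4511 -0.0736; 0.0533 0.5711; -0.0086 -0.0851]  nu=[-2.0425, 2.3146]  x^+=[-2.0260, 0.8017, -0.8815]  P^+=[0.1215 -0.0029 0.0809; -0.0029 0.1177 0.0464; 0.0809 0.0464 0.3508]

x_post = [-2.0260, 0.8017, -0.8815]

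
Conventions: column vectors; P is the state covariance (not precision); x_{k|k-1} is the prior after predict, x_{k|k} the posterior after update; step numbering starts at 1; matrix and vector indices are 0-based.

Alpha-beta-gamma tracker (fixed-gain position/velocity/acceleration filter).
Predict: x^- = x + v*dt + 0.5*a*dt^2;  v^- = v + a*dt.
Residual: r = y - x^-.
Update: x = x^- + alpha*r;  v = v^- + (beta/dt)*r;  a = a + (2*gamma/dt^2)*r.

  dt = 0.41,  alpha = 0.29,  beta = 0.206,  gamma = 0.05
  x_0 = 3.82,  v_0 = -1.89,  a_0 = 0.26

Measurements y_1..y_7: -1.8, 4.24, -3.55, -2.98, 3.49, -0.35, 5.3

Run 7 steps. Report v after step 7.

step 1: x_pred=3.0670  r=-4.8670  x^+=1.6555  v^+=-4.2287  a^+=-2.6353
step 2: x_pred=-0.2997  r=4.5397  x^+=1.0168  v^+=-3.0283  a^+=0.0653
step 3: x_pred=-0.2193  r=-3.3307  x^+=-1.1852  v^+=-4.6749  a^+=-1.9160
step 4: x_pred=-3.2630  r=0.2830  x^+=-3.1809  v^+=-5.3183  a^+=-1.7477
step 5: x_pred=-5.5083  r=8.9983  x^+=-2.8988  v^+=-1.5138  a^+=3.6053
step 6: x_pred=-3.2164  r=2.8664  x^+=-2.3852  v^+=1.4046  a^+=5.3105
step 7: x_pred=-1.3629  r=6.6629  x^+=0.5693  v^+=6.9296  a^+=9.2741

v_post = 6.9296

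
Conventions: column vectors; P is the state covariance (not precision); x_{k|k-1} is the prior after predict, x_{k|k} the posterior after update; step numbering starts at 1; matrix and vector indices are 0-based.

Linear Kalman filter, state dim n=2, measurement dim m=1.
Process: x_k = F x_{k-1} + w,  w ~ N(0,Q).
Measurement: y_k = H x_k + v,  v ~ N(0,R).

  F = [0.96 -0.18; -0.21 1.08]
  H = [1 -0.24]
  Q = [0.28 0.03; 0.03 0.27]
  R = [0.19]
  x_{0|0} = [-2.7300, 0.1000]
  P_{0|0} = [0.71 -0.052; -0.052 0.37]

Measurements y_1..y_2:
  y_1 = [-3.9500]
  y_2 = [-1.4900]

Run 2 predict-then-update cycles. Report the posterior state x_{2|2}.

x_post = [-1.9761, 0.9087]

step 1: x^-=[-2.6388, 0.6813]  P^-=[0.9643 -0.2409; -0.2409 0.7565]  S=[1.3135]  K=[0.7782; -0.3217]  nu=[-1.1477]  x^+=[-3.5319, 1.0505]  P^+=[0.1689 0.0878; 0.0878 0.6206]
step 2: x^-=[-3.5797, 1.8762]  P^-=[0.4254 -0.0303; -0.0303 0.9614]  S=[0.6854]  K=[0.6314; -0.3809]  nu=[2.5400]  x^+=[-1.9761, 0.9087]  P^+=[0.1522 0.1345; 0.1345 0.8620]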